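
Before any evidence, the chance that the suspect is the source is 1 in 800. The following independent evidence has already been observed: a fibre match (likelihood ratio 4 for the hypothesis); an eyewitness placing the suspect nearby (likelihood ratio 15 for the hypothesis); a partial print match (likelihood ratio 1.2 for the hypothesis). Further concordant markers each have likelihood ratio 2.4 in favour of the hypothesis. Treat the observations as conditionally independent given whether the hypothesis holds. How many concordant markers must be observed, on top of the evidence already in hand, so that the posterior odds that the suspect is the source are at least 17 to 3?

5

Prior odds = 0.00125/0.99875 = 1/799.
Combined Bayes factor of the evidence already in hand = 4 × 15 × 1.2 = 72.
Odds after that evidence = (1/799) × 72 = 72/799.
Target odds = 17/3.
Need 2.4ⁿ ≥ 17/3 ÷ (72/799) = 13583/216.
2.4⁴ = 33.1776 falls short of 13583/216 but 2.4⁵ = 79.62624 reaches it, so n = 5.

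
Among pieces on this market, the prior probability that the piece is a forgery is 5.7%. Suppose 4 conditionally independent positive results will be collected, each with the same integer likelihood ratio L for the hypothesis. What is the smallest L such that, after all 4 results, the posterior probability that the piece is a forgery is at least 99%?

7

Prior odds = 0.057/0.943 = 57/943.
Target odds = 0.99/0.01 = 99.
Need L⁴ ≥ 99 ÷ (57/943) = 31119/19.
6⁴ = 1296 < 31119/19 ≤ 2401 = 7⁴, so L = 7.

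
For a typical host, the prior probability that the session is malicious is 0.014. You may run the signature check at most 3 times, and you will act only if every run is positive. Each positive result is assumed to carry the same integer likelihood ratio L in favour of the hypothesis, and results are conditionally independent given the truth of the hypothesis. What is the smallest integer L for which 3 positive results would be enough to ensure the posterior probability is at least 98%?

Prior odds = 0.014/0.986 = 7/493.
Target odds = 0.98/0.02 = 49.
Need L³ ≥ 49 ÷ (7/493) = 3451.
15³ = 3375 < 3451 ≤ 4096 = 16³, so L = 16.

16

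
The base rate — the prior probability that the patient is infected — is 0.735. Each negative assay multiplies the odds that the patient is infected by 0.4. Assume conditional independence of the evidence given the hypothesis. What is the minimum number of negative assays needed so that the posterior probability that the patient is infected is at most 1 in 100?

7

Prior odds = 0.735/0.265 = 147/53.
Likelihood ratio per negative assay = 0.4.
Target odds: 0.01 ÷ 0.99 = 1/99.
Need (147/53) × 0.4ⁿ ≤ 1/99, i.e. 0.4ⁿ ≤ 53/14553.
0.4⁶ = 64/15625 is still above 53/14553 but 0.4⁷ = 128/78125 is at or below it, so n = 7.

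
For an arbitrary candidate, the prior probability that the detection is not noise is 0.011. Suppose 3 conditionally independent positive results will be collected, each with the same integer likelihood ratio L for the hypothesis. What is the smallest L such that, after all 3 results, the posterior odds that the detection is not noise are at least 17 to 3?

8

Prior odds = 0.011/0.989 = 11/989.
Target odds = 17/3.
Need L³ ≥ 17/3 ÷ (11/989) = 16813/33.
7³ = 343 < 16813/33 ≤ 512 = 8³, so L = 8.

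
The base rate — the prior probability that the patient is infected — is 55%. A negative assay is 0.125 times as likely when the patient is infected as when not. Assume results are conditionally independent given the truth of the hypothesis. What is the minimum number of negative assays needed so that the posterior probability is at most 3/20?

Prior odds = 0.55/0.45 = 11/9.
Likelihood ratio per negative assay = 0.125.
Target posterior odds = 0.15/0.85 = 3/17.
Require 0.125ⁿ ≤ 3/17 ÷ (11/9) = 27/187.
0.125¹ = 0.125, which is already at or below the required 27/187; so n = 1.

1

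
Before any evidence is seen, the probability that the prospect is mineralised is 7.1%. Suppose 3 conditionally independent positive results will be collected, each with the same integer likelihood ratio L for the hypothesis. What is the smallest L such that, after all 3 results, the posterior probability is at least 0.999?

Prior odds = 0.071/0.929 = 71/929.
Target odds = 0.999/0.001 = 999.
Need L³ ≥ 999 ÷ (71/929) = 928071/71.
23³ = 12167 < 928071/71 ≤ 13824 = 24³, so L = 24.

24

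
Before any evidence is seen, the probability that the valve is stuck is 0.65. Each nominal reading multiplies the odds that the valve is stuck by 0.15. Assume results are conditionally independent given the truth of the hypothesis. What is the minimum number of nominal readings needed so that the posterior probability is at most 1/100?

Prior odds = 0.65/0.35 = 13/7.
Likelihood ratio per nominal reading = 0.15.
Target posterior odds = 0.01/0.99 = 1/99.
Require 0.15ⁿ ≤ 1/99 ÷ (13/7) = 7/1287.
0.15² = 0.0225 is still above 7/1287 but 0.15³ = 0.003375 is at or below it, so n = 3.

3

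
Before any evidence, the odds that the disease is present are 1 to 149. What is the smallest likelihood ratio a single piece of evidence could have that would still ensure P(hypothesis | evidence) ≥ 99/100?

14751

Prior odds = 1/149.
Target odds = 0.99/0.01 = 99.
Required Bayes factor = 99 ÷ (1/149) = 14751.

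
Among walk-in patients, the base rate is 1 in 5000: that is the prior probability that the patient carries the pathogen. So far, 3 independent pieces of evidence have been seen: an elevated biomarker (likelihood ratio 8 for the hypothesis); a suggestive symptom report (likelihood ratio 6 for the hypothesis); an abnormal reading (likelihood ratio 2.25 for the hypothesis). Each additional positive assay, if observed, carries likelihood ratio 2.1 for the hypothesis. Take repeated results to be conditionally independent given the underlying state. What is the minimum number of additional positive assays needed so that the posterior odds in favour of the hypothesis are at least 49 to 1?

Prior odds = 0.0002/0.9998 = 1/4999.
Combined Bayes factor of the evidence already in hand = 8 × 6 × 2.25 = 108.
Odds after that evidence = (1/4999) × 108 = 108/4999.
Target odds = 49.
Need 2.1ⁿ ≥ 49 ÷ (108/4999) = 244951/108.
2.1¹⁰ ≈1667.99 falls short of 244951/108 but 2.1¹¹ ≈3502.78 reaches it, so n = 11.

11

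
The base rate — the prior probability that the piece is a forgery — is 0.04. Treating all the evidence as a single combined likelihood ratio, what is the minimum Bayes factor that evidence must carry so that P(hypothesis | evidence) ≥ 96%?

576

Prior odds = 0.04/0.96 = 1/24.
Target odds = 0.96/0.04 = 24.
Required Bayes factor = 24 ÷ (1/24) = 576.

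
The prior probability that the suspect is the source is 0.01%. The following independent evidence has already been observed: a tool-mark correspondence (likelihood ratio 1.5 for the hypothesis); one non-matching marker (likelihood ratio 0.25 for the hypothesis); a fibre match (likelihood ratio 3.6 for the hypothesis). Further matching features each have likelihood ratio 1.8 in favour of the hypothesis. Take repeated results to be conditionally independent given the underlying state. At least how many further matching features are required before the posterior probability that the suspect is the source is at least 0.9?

19

Prior odds = 0.0001/0.9999 = 1/9999.
Combined Bayes factor of the evidence already in hand = 1.5 × 0.25 × 3.6 = 1.35.
Odds after that evidence = (1/9999) × 1.35 = 3/22220.
Target odds = 0.9/0.1 = 9.
Need 1.8ⁿ ≥ 9 ÷ (3/22220) = 66660.
1.8¹⁸ ≈39346.4 falls short of 66660 but 1.8¹⁹ ≈70823.5 reaches it, so n = 19.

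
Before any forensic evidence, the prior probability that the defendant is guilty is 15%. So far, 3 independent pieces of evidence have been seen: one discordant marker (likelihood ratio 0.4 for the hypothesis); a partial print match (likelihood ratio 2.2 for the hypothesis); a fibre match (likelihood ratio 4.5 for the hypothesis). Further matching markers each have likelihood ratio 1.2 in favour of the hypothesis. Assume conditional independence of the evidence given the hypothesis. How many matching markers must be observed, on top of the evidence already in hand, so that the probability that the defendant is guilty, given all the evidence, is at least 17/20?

Prior odds = 0.15/0.85 = 3/17.
Combined Bayes factor of the evidence already in hand = 0.4 × 2.2 × 4.5 = 3.96.
Odds after that evidence = (3/17) × 3.96 = 297/425.
Target odds = 0.85/0.15 = 17/3.
Need 1.2ⁿ ≥ 17/3 ÷ (297/425) = 7225/891.
1.2¹¹ = 362797056/48828125 falls short of 7225/891 but 1.2¹² ≈8.9161 reaches it, so n = 12.

12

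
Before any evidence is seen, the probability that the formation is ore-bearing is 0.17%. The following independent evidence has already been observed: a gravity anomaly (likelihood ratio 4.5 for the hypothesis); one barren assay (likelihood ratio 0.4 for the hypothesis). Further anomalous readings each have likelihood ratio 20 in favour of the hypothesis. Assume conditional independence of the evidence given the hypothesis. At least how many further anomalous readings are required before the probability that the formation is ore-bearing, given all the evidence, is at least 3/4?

Prior odds = 0.0017/0.9983 = 17/9983.
Combined Bayes factor of the evidence already in hand = 4.5 × 0.4 = 1.8.
Odds after that evidence = (17/9983) × 1.8 = 153/49915.
Target odds = 0.75/0.25 = 3.
Need 20ⁿ ≥ 3 ÷ (153/49915) = 49915/51.
20² = 400 falls short of 49915/51 but 20³ = 8000 reaches it, so n = 3.

3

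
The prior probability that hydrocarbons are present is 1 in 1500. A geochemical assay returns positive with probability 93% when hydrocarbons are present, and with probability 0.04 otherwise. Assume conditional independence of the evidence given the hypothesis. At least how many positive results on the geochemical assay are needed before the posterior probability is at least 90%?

4

Prior odds = (1/1500)/(1499/1500) = 1/1499.
Likelihood ratio of a positive result = 0.93/0.04 = 23.25.
Target posterior odds = 0.9/0.1 = 9.
Need (1/1499) × 23.25ⁿ ≥ 9, i.e. 23.25ⁿ ≥ 13491.
23.25³ = 804357/64 falls short of 13491 but 23.25⁴ = 74805201/256 reaches it, so n = 4.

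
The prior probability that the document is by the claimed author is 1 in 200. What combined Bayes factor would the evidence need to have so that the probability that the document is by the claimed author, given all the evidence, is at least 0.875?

Prior odds = 0.005/0.995 = 1/199.
Target odds = 0.875/0.125 = 7.
Required Bayes factor = 7 ÷ (1/199) = 1393.

1393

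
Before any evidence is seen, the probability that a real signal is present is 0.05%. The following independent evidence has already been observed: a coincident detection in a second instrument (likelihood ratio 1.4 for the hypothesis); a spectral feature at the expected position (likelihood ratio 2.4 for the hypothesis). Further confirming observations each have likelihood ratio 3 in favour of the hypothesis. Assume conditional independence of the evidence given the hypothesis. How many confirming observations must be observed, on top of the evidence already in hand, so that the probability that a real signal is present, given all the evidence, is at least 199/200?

11

Prior odds = 0.0005/0.9995 = 1/1999.
Combined Bayes factor of the evidence already in hand = 1.4 × 2.4 = 3.36.
Odds after that evidence = (1/1999) × 3.36 = 84/49975.
Target odds = 0.995/0.005 = 199.
Need 3ⁿ ≥ 199 ÷ (84/49975) = 9945025/84.
3¹⁰ = 59049 falls short of 9945025/84 but 3¹¹ = 177147 reaches it, so n = 11.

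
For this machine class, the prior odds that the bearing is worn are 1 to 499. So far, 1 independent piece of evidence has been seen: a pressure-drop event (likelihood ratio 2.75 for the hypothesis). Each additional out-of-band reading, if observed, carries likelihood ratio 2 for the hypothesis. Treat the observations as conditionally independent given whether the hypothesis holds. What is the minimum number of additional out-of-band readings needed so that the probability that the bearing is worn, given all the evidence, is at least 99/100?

Prior odds = 1/499.
Bayes factor of the evidence already in hand = 2.75.
Odds after that evidence = (1/499) × 2.75 = 11/1996.
Target odds = 0.99/0.01 = 99.
Need 2ⁿ ≥ 99 ÷ (11/1996) = 17964.
2¹⁴ = 16384 falls short of 17964 but 2¹⁵ = 32768 reaches it, so n = 15.

15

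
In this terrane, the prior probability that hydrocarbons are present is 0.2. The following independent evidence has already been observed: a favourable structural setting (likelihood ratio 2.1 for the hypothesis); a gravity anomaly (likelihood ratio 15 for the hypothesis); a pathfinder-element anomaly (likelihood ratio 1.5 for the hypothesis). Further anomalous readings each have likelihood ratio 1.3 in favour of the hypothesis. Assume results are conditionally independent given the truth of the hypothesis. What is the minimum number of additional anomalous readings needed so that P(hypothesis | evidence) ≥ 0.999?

Prior odds = 0.2/0.8 = 0.25.
Combined Bayes factor of the evidence already in hand = 2.1 × 15 × 1.5 = 47.25.
Odds after that evidence = 0.25 × 47.25 = 11.8125.
Target odds = 0.999/0.001 = 999.
Need 1.3ⁿ ≥ 999 ÷ 11.8125 = 592/7.
1.3¹⁶ ≈66.5417 falls short of 592/7 but 1.3¹⁷ ≈86.5042 reaches it, so n = 17.

17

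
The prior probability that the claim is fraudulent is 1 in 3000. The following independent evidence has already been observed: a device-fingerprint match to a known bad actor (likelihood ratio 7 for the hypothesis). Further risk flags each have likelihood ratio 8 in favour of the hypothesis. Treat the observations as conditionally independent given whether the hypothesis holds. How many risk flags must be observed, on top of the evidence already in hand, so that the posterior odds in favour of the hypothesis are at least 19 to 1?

5

Prior odds = (1/3000)/(2999/3000) = 1/2999.
Bayes factor of the evidence already in hand = 7.
Odds after that evidence = (1/2999) × 7 = 7/2999.
Target odds = 19.
Need 8ⁿ ≥ 19 ÷ (7/2999) = 56981/7.
8⁴ = 4096 falls short of 56981/7 but 8⁵ = 32768 reaches it, so n = 5.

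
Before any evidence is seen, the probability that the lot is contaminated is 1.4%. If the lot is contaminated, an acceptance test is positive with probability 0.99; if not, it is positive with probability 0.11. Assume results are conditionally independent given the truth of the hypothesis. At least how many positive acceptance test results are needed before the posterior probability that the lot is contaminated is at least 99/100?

5

Prior odds = 0.014/0.986 = 7/493.
Likelihood ratio of a positive = 0.99/0.11 = 9.
Target posterior odds = 0.99/0.01 = 99.
Require 9ⁿ ≥ 99 ÷ (7/493) = 48807/7.
9⁴ = 6561 falls short of 48807/7 but 9⁵ = 59049 reaches it, so n = 5.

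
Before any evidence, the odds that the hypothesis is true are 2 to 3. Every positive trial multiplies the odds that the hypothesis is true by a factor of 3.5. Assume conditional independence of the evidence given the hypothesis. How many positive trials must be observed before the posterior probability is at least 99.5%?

5

Prior odds = 2/3.
Likelihood ratio per positive trial = 3.5.
Target odds: 0.995 ÷ 0.005 = 199.
Require 3.5ⁿ ≥ 199 ÷ (2/3) = 298.5.
3.5⁴ = 150.0625 falls short of 298.5 but 3.5⁵ = 525.21875 reaches it, so n = 5.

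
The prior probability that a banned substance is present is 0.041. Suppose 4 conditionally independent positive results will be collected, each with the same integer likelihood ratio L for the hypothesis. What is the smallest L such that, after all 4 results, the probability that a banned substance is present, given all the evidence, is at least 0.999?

13

Prior odds = 0.041/0.959 = 41/959.
Target odds = 0.999/0.001 = 999.
Need L⁴ ≥ 999 ÷ (41/959) = 958041/41.
12⁴ = 20736 < 958041/41 ≤ 28561 = 13⁴, so L = 13.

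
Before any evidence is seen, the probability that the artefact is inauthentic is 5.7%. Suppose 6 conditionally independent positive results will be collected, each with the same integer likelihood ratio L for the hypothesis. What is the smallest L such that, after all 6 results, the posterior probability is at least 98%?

4

Prior odds = 0.057/0.943 = 57/943.
Target odds = 0.98/0.02 = 49.
Need L⁶ ≥ 49 ÷ (57/943) = 46207/57.
3⁶ = 729 < 46207/57 ≤ 4096 = 4⁶, so L = 4.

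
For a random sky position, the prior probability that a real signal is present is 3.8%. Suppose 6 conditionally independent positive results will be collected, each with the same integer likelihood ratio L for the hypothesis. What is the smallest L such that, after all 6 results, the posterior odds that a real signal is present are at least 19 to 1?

Prior odds = 0.038/0.962 = 19/481.
Target odds = 19.
Need L⁶ ≥ 19 ÷ (19/481) = 481.
2⁶ = 64 < 481 ≤ 729 = 3⁶, so L = 3.

3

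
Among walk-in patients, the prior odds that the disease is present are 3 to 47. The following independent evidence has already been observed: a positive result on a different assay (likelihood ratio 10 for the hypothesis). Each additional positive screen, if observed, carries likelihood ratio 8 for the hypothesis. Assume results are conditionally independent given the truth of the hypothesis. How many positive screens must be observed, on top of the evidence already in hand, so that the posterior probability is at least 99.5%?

Prior odds = 3/47.
Bayes factor of the evidence already in hand = 10.
Odds after that evidence = (3/47) × 10 = 30/47.
Target odds = 0.995/0.005 = 199.
Need 8ⁿ ≥ 199 ÷ (30/47) = 9353/30.
8² = 64 falls short of 9353/30 but 8³ = 512 reaches it, so n = 3.

3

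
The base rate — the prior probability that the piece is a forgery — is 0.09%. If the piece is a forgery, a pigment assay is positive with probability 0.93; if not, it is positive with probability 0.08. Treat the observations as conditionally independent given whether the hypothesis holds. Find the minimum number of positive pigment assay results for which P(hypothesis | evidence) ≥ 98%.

Prior odds = 0.0009/0.9991 = 9/9991.
Likelihood ratio of a positive = 0.93/0.08 = 11.625.
Target odds: 0.98 ÷ 0.02 = 49.
Require 11.625ⁿ ≥ 49 ÷ (9/9991) = 489559/9.
11.625⁴ = 74805201/4096 falls short of 489559/9 but 11.625⁵ ≈212307 reaches it, so n = 5.

5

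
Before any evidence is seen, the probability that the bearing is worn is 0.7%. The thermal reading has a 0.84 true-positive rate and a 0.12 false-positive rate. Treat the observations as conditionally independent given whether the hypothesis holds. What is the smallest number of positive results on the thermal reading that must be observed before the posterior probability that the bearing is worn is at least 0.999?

Prior odds: 0.007 ÷ 0.993 = 7/993.
Likelihood ratio of a positive result = 0.84/0.12 = 7.
Target odds: 0.999 ÷ 0.001 = 999.
Require 7ⁿ ≥ 999 ÷ (7/993) = 992007/7.
7⁶ = 117649 falls short of 992007/7 but 7⁷ = 823543 reaches it, so n = 7.

7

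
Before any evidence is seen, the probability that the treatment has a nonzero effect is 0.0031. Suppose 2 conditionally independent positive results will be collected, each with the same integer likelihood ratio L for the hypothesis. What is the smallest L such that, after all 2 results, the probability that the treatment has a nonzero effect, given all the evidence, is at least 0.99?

Prior odds = 0.0031/0.9969 = 31/9969.
Target odds = 0.99/0.01 = 99.
Need L² ≥ 99 ÷ (31/9969) = 986931/31.
178² = 31684 < 986931/31 ≤ 32041 = 179², so L = 179.

179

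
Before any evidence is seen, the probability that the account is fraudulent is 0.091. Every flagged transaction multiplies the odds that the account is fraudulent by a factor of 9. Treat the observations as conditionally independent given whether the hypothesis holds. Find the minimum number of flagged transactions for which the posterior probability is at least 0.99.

Prior odds = 0.091/0.909 = 91/909.
Likelihood ratio per flagged transaction = 9.
Target posterior odds = 0.99/0.01 = 99.
Require 9ⁿ ≥ 99 ÷ (91/909) = 89991/91.
9³ = 729 falls short of 89991/91 but 9⁴ = 6561 reaches it, so n = 4.

4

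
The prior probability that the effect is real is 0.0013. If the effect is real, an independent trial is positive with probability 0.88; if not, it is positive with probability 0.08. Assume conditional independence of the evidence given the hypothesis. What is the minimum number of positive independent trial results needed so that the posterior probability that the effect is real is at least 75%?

Prior odds = 0.0013/0.9987 = 13/9987.
Likelihood ratio of a positive = 0.88/0.08 = 11.
Target posterior odds = 0.75/0.25 = 3.
Need (13/9987) × 11ⁿ ≥ 3, i.e. 11ⁿ ≥ 29961/13.
11³ = 1331 falls short of 29961/13 but 11⁴ = 14641 reaches it, so n = 4.

4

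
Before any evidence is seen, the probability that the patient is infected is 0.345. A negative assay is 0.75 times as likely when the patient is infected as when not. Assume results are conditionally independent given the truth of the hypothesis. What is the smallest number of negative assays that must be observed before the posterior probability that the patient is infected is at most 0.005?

17

Prior odds: 0.345 ÷ 0.655 = 69/131.
Likelihood ratio per negative assay = 0.75.
Target odds: 0.005 ÷ 0.995 = 1/199.
Require 0.75ⁿ ≤ 1/199 ÷ (69/131) = 131/13731.
0.75¹⁶ ≈0.0100226 is still above 131/13731 but 0.75¹⁷ ≈0.00751695 is at or below it, so n = 17.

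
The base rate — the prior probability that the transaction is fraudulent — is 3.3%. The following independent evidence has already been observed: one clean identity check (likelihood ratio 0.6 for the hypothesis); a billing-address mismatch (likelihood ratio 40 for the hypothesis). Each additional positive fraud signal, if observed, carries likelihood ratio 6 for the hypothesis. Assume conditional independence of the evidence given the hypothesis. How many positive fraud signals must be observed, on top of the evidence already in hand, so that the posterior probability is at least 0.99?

Prior odds = 0.033/0.967 = 33/967.
Combined Bayes factor of the evidence already in hand = 0.6 × 40 = 24.
Odds after that evidence = (33/967) × 24 = 792/967.
Target odds = 0.99/0.01 = 99.
Need 6ⁿ ≥ 99 ÷ (792/967) = 120.875.
6² = 36 falls short of 120.875 but 6³ = 216 reaches it, so n = 3.

3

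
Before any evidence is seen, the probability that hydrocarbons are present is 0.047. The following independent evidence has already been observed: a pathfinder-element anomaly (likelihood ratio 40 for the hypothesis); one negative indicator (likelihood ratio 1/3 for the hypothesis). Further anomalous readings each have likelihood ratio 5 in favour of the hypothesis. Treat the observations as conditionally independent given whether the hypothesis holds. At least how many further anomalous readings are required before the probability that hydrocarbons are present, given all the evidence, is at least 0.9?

Prior odds = 0.047/0.953 = 47/953.
Combined Bayes factor of the evidence already in hand = 40 × (1/3) = 40/3.
Odds after that evidence = (47/953) × 40/3 = 1880/2859.
Target odds = 0.9/0.1 = 9.
Need 5ⁿ ≥ 9 ÷ (1880/2859) = 25731/1880.
5¹ = 5 falls short of 25731/1880 but 5² = 25 reaches it, so n = 2.

2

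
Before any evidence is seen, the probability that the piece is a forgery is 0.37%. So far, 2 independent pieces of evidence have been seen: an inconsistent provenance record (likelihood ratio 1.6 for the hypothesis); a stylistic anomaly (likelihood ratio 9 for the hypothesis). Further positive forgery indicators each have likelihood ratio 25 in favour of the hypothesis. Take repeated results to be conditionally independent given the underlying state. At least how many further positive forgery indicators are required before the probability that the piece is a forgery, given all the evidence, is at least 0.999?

4

Prior odds = 0.0037/0.9963 = 37/9963.
Combined Bayes factor of the evidence already in hand = 1.6 × 9 = 14.4.
Odds after that evidence = (37/9963) × 14.4 = 296/5535.
Target odds = 0.999/0.001 = 999.
Need 25ⁿ ≥ 999 ÷ (296/5535) = 18680.625.
25³ = 15625 falls short of 18680.625 but 25⁴ = 390625 reaches it, so n = 4.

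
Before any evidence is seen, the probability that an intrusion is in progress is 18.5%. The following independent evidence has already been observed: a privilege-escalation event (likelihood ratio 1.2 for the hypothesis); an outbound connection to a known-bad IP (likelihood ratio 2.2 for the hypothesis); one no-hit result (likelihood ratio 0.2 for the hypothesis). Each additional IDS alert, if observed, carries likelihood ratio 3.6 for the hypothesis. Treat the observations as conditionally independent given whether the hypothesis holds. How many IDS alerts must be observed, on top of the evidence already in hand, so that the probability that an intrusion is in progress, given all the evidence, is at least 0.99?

Prior odds = 0.185/0.815 = 37/163.
Combined Bayes factor of the evidence already in hand = 1.2 × 2.2 × 0.2 = 0.528.
Odds after that evidence = (37/163) × 0.528 = 2442/20375.
Target odds = 0.99/0.01 = 99.
Need 3.6ⁿ ≥ 99 ÷ (2442/20375) = 61125/74.
3.6⁵ = 604.66176 falls short of 61125/74 but 3.6⁶ = 34012224/15625 reaches it, so n = 6.

6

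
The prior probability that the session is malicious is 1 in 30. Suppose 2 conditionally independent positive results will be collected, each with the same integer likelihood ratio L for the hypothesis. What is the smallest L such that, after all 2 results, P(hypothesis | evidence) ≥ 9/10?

17

Prior odds = (1/30)/(29/30) = 1/29.
Target odds = 0.9/0.1 = 9.
Need L² ≥ 9 ÷ (1/29) = 261.
16² = 256 < 261 ≤ 289 = 17², so L = 17.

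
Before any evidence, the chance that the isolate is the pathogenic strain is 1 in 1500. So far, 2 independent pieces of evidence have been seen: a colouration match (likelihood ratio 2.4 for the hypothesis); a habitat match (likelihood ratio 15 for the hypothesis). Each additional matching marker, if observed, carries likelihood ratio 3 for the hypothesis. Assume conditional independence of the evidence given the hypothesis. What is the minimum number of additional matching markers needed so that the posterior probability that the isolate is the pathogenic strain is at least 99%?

8

Prior odds = (1/1500)/(1499/1500) = 1/1499.
Combined Bayes factor of the evidence already in hand = 2.4 × 15 = 36.
Odds after that evidence = (1/1499) × 36 = 36/1499.
Target odds = 0.99/0.01 = 99.
Need 3ⁿ ≥ 99 ÷ (36/1499) = 4122.25.
3⁷ = 2187 falls short of 4122.25 but 3⁸ = 6561 reaches it, so n = 8.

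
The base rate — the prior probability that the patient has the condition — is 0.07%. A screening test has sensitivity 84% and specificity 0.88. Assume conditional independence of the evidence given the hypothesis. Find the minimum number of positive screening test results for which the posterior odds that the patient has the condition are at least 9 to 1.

5

Prior odds: 0.0007 ÷ 0.9993 = 7/9993.
False-positive rate = 1 − 0.88 = 0.12; likelihood ratio of a positive = 0.84/0.12 = 7.
Target odds = 9.
Need (7/9993) × 7ⁿ ≥ 9, i.e. 7ⁿ ≥ 89937/7.
7⁴ = 2401 falls short of 89937/7 but 7⁵ = 16807 reaches it, so n = 5.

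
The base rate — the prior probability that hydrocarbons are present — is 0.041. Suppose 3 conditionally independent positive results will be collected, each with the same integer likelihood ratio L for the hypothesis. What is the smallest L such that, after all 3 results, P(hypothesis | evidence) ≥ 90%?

6

Prior odds = 0.041/0.959 = 41/959.
Target odds = 0.9/0.1 = 9.
Need L³ ≥ 9 ÷ (41/959) = 8631/41.
5³ = 125 < 8631/41 ≤ 216 = 6³, so L = 6.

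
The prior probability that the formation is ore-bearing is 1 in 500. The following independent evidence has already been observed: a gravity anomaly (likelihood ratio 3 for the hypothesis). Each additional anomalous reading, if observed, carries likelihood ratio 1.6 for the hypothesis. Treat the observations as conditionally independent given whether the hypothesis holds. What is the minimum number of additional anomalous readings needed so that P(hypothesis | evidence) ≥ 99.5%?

23

Prior odds = 0.002/0.998 = 1/499.
Bayes factor of the evidence already in hand = 3.
Odds after that evidence = (1/499) × 3 = 3/499.
Target odds = 0.995/0.005 = 199.
Need 1.6ⁿ ≥ 199 ÷ (3/499) = 99301/3.
1.6²² ≈30948.5 falls short of 99301/3 but 1.6²³ ≈49517.6 reaches it, so n = 23.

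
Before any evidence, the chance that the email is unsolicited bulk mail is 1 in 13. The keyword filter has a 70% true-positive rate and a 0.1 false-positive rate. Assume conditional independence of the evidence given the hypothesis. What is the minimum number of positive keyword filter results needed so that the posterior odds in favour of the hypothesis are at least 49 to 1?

Prior odds = (1/13)/(12/13) = 1/12.
Likelihood ratio of a positive result = 0.7/0.1 = 7.
Target odds = 49.
Need (1/12) × 7ⁿ ≥ 49, i.e. 7ⁿ ≥ 588.
7³ = 343 falls short of 588 but 7⁴ = 2401 reaches it, so n = 4.

4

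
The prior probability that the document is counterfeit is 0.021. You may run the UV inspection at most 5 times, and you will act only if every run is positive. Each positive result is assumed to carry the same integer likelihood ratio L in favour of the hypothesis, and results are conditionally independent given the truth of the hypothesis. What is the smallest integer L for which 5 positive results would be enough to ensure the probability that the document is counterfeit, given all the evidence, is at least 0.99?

6

Prior odds = 0.021/0.979 = 21/979.
Target odds = 0.99/0.01 = 99.
Need L⁵ ≥ 99 ÷ (21/979) = 32307/7.
5⁵ = 3125 < 32307/7 ≤ 7776 = 6⁵, so L = 6.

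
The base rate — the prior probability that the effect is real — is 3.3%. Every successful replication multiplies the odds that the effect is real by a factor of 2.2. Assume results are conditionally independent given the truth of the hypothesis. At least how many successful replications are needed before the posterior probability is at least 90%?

Prior odds = 0.033/0.967 = 33/967.
Likelihood ratio per successful replication = 2.2.
Target odds: 0.9 ÷ 0.1 = 9.
Require 2.2ⁿ ≥ 9 ÷ (33/967) = 2901/11.
2.2⁷ = 19487171/78125 falls short of 2901/11 but 2.2⁸ = 214358881/390625 reaches it, so n = 8.

8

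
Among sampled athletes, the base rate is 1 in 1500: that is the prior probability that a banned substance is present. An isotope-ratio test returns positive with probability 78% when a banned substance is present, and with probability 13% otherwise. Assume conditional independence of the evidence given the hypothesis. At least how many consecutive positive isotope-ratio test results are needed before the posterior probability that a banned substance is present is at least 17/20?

Prior odds = (1/1500)/(1499/1500) = 1/1499.
Likelihood ratio of a positive result = 0.78/0.13 = 6.
Target posterior odds = 0.85/0.15 = 17/3.
Need (1/1499) × 6ⁿ ≥ 17/3, i.e. 6ⁿ ≥ 25483/3.
6⁵ = 7776 falls short of 25483/3 but 6⁶ = 46656 reaches it, so n = 6.

6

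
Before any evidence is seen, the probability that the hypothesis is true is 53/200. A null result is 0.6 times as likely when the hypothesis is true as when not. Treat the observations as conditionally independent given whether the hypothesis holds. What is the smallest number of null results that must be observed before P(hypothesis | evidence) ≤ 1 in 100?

7

Prior odds: 0.265 ÷ 0.735 = 53/147.
Likelihood ratio per null result = 0.6.
Target odds: 0.01 ÷ 0.99 = 1/99.
Require 0.6ⁿ ≤ 1/99 ÷ (53/147) = 49/1749.
0.6⁶ = 729/15625 is still above 49/1749 but 0.6⁷ = 2187/78125 is at or below it, so n = 7.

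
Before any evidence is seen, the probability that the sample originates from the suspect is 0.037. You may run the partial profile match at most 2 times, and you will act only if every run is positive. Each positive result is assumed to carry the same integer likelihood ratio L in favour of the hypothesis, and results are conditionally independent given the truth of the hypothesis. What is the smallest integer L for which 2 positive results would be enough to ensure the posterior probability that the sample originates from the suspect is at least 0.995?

Prior odds = 0.037/0.963 = 37/963.
Target odds = 0.995/0.005 = 199.
Need L² ≥ 199 ÷ (37/963) = 191637/37.
71² = 5041 < 191637/37 ≤ 5184 = 72², so L = 72.

72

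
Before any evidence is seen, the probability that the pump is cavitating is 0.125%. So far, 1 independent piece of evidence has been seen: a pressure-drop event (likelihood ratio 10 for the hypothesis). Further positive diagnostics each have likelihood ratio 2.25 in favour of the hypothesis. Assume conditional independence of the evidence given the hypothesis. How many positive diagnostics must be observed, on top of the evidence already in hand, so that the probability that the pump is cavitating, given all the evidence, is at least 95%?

Prior odds = 0.00125/0.99875 = 1/799.
Bayes factor of the evidence already in hand = 10.
Odds after that evidence = (1/799) × 10 = 10/799.
Target odds = 0.95/0.05 = 19.
Need 2.25ⁿ ≥ 19 ÷ (10/799) = 1518.1.
2.25⁹ = 387420489/262144 falls short of 1518.1 but 2.25¹⁰ ≈3325.26 reaches it, so n = 10.

10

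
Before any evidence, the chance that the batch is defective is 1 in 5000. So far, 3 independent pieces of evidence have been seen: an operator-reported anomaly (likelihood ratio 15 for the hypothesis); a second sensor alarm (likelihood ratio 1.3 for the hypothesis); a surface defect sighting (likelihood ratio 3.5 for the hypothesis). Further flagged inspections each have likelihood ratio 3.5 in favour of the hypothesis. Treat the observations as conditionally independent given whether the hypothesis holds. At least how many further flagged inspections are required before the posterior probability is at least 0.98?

Prior odds = 0.0002/0.9998 = 1/4999.
Combined Bayes factor of the evidence already in hand = 15 × 1.3 × 3.5 = 68.25.
Odds after that evidence = (1/4999) × 68.25 = 273/19996.
Target odds = 0.98/0.02 = 49.
Need 3.5ⁿ ≥ 49 ÷ (273/19996) = 139972/39.
3.5⁶ = 1838.265625 falls short of 139972/39 but 3.5⁷ = 823543/128 reaches it, so n = 7.

7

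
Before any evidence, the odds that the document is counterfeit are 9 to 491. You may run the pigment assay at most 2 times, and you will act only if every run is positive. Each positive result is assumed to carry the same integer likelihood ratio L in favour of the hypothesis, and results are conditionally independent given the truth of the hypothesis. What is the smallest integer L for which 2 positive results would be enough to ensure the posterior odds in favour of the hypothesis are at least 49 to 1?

52

Prior odds = 9/491.
Target odds = 49.
Need L² ≥ 49 ÷ (9/491) = 24059/9.
51² = 2601 < 24059/9 ≤ 2704 = 52², so L = 52.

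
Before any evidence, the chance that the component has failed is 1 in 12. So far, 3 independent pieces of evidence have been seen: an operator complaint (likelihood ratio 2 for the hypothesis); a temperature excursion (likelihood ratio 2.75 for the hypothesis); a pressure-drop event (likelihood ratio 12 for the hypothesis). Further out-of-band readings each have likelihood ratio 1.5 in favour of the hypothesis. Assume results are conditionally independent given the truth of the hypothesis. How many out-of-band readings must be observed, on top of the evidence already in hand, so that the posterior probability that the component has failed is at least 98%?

Prior odds = (1/12)/(11/12) = 1/11.
Combined Bayes factor of the evidence already in hand = 2 × 2.75 × 12 = 66.
Odds after that evidence = (1/11) × 66 = 6.
Target odds = 0.98/0.02 = 49.
Need 1.5ⁿ ≥ 49 ÷ 6 = 49/6.
1.5⁵ = 7.59375 falls short of 49/6 but 1.5⁶ = 11.390625 reaches it, so n = 6.

6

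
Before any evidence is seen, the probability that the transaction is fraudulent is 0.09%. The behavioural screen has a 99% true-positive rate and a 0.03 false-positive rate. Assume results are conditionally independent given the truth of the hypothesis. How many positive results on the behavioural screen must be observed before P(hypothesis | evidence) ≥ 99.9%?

Prior odds: 0.0009 ÷ 0.9991 = 9/9991.
Likelihood ratio of a positive result = 0.99/0.03 = 33.
Target odds: 0.999 ÷ 0.001 = 999.
Need (9/9991) × 33ⁿ ≥ 999, i.e. 33ⁿ ≥ 1109001.
33³ = 35937 falls short of 1109001 but 33⁴ = 1185921 reaches it, so n = 4.

4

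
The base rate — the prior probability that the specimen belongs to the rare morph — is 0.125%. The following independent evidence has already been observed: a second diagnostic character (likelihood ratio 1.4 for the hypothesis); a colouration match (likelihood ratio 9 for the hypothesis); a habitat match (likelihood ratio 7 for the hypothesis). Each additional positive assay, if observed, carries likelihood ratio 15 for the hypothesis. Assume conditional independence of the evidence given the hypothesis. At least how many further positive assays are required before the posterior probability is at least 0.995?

Prior odds = 0.00125/0.99875 = 1/799.
Combined Bayes factor of the evidence already in hand = 1.4 × 9 × 7 = 88.2.
Odds after that evidence = (1/799) × 88.2 = 441/3995.
Target odds = 0.995/0.005 = 199.
Need 15ⁿ ≥ 199 ÷ (441/3995) = 795005/441.
15² = 225 falls short of 795005/441 but 15³ = 3375 reaches it, so n = 3.

3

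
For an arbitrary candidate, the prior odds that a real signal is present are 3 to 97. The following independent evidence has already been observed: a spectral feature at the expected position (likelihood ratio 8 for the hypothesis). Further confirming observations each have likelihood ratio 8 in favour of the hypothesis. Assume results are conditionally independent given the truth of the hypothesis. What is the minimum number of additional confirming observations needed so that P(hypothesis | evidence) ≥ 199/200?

4

Prior odds = 3/97.
Bayes factor of the evidence already in hand = 8.
Odds after that evidence = (3/97) × 8 = 24/97.
Target odds = 0.995/0.005 = 199.
Need 8ⁿ ≥ 199 ÷ (24/97) = 19303/24.
8³ = 512 falls short of 19303/24 but 8⁴ = 4096 reaches it, so n = 4.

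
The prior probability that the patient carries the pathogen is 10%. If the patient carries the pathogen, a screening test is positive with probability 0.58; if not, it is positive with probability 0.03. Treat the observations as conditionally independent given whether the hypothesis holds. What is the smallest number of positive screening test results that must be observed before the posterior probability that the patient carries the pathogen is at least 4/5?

2

Prior odds = 0.1/0.9 = 1/9.
Likelihood ratio of a positive = 0.58/0.03 = 58/3.
Target posterior odds = 0.8/0.2 = 4.
Require (58/3)ⁿ ≥ 4 ÷ (1/9) = 36.
(58/3)¹ = 58/3 falls short of 36 but (58/3)² = 3364/9 reaches it, so n = 2.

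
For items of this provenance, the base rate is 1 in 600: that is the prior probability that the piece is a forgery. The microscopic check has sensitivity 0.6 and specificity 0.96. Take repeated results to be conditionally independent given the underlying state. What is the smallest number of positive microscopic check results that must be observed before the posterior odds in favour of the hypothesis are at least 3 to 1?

Prior odds: (1/600) ÷ (599/600) = 1/599.
False-positive rate = 1 − 0.96 = 0.04; likelihood ratio of a positive = 0.6/0.04 = 15.
Target odds = 3.
Require 15ⁿ ≥ 3 ÷ (1/599) = 1797.
15² = 225 falls short of 1797 but 15³ = 3375 reaches it, so n = 3.

3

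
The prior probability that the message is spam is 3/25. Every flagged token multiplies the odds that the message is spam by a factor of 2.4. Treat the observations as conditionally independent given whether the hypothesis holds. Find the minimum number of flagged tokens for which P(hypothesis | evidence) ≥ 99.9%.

Prior odds: 0.12 ÷ 0.88 = 3/22.
Likelihood ratio per flagged token = 2.4.
Target odds: 0.999 ÷ 0.001 = 999.
Need (3/22) × 2.4ⁿ ≥ 999, i.e. 2.4ⁿ ≥ 7326.
2.4¹⁰ ≈6340.34 falls short of 7326 but 2.4¹¹ ≈15216.8 reaches it, so n = 11.

11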